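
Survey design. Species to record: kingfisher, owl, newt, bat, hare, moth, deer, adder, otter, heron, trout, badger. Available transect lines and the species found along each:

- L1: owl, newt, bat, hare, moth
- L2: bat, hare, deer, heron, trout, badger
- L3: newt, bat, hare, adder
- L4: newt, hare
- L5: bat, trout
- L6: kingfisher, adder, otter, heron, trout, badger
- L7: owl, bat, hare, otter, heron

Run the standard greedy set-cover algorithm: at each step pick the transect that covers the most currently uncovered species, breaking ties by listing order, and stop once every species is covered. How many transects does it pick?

3

Pick 1: L2 covers 6 new species (bat, hare, deer, heron, trout, badger).
Pick 2: L1 covers 3 new species (owl, newt, moth).
Pick 3: L6 covers 3 new species (kingfisher, adder, otter).
Greedy uses 3 transects.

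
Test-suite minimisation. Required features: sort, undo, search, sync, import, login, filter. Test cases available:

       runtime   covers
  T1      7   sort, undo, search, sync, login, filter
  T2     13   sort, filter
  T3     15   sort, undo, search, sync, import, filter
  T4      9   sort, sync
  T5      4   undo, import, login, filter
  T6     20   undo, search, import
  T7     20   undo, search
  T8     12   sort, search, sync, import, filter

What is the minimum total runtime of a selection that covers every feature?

T1, T5 cover every feature at runtime 7 + 4 = 11.
Any cover uses at least 2 test cases; among all covering selections none totals below 11.

11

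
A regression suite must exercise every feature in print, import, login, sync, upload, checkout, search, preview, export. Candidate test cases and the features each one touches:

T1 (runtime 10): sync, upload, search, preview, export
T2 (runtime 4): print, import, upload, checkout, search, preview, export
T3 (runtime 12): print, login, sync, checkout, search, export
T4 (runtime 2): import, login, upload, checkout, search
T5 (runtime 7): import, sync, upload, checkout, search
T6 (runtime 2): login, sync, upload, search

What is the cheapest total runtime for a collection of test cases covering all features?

6

T2, T6 cover every feature at runtime 4 + 2 = 6.
Any cover uses at least 2 test cases; among all covering selections none totals below 6.
Greedy by coverage-per-runtime would pick T4, T2, T6 for 8 — worse than the optimum 6.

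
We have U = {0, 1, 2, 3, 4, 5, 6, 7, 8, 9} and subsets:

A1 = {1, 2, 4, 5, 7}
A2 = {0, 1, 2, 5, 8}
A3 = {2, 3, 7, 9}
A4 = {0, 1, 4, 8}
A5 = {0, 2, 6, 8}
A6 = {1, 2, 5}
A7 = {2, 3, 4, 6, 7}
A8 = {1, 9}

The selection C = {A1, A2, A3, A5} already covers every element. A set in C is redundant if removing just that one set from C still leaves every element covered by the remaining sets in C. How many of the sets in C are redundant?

Drop A1: 4 uncovered — not redundant.
Drop A2: the rest still cover every element — redundant.
Drop A3: 3, 9 uncovered — not redundant.
Drop A5: 6 uncovered — not redundant.
1 redundant: A2.

1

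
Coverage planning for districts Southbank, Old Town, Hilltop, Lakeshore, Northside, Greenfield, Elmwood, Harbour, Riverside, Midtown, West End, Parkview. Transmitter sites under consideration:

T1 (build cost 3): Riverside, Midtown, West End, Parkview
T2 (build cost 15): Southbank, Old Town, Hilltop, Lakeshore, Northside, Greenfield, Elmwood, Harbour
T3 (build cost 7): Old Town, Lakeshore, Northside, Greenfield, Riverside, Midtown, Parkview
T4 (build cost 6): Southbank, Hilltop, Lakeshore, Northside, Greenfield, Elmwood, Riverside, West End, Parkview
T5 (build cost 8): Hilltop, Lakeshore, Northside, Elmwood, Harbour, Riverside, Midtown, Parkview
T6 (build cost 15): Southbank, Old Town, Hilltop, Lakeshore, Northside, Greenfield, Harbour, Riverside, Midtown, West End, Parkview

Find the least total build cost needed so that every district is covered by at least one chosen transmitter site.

18

T1, T2 cover every district at build cost 3 + 15 = 18.
Any cover uses at least 2 transmitter sites; among all covering selections none totals below 18.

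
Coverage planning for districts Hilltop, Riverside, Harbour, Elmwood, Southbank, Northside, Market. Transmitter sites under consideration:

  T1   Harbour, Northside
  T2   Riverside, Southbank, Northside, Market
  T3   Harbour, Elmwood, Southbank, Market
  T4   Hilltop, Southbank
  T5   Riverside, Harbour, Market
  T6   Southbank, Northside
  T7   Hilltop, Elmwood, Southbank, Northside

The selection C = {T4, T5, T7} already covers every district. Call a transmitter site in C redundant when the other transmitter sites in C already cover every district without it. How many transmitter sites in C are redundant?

Drop T4: the rest still cover every district — redundant.
Drop T5: Riverside, Harbour, Market uncovered — not redundant.
Drop T7: Elmwood, Northside uncovered — not redundant.
1 redundant: T4.

1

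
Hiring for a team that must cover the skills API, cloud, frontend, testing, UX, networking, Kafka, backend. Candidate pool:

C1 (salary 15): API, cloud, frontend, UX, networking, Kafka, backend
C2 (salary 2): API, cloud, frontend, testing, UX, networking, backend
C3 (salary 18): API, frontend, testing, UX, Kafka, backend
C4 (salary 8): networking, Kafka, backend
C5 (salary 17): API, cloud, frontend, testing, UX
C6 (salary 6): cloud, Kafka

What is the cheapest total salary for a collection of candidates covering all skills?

8

C2, C6 cover every skill at salary 2 + 6 = 8.
Any cover uses at least 2 candidates; among all covering selections none totals below 8.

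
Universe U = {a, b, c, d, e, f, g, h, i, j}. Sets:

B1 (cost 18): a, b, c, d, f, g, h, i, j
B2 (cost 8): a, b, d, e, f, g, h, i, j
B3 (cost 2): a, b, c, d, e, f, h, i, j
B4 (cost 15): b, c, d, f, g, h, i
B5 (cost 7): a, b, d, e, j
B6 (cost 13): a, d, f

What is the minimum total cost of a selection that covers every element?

B2, B3 cover every element at cost 8 + 2 = 10.
Any cover uses at least 2 sets; among all covering selections none totals below 10.

10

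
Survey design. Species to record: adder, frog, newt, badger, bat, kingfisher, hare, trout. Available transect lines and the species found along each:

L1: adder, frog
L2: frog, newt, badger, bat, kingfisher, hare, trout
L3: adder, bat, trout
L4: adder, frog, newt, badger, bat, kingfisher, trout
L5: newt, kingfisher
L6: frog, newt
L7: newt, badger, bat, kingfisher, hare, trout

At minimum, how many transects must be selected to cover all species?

2

L1, L2 together cover {adder, frog, newt, badger, bat, kingfisher, hare, trout} — every species.
No single transect contains all 8 species, so 2 is optimal.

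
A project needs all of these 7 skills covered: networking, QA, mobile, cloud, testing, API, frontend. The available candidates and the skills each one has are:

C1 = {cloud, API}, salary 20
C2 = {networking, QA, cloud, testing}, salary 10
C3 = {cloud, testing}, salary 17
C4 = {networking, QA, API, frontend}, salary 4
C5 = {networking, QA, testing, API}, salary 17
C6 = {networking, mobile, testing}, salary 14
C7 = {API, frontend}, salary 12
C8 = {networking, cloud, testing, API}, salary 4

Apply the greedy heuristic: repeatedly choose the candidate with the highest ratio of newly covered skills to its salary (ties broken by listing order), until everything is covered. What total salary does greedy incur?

Pick 1: C4 adds 4 new (networking, QA, API, frontend) at salary 4 (ratio 4/4).
Pick 2: C8 adds 2 new (cloud, testing) at salary 4 (ratio 2/4).
Pick 3: C6 adds 1 new (mobile) at salary 14 (ratio 1/14).
Greedy total salary: 4 + 4 + 14 = 22.

22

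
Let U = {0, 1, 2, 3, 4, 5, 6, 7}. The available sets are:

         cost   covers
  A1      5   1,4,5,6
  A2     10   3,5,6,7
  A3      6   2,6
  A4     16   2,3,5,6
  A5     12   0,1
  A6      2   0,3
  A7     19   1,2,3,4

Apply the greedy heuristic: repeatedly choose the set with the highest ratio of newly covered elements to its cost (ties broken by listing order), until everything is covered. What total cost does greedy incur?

Pick 1: A6 adds 2 new (0, 3) at cost 2 (ratio 2/2).
Pick 2: A1 adds 4 new (1, 4, 5, 6) at cost 5 (ratio 4/5).
Pick 3: A3 adds 1 new (2) at cost 6 (ratio 1/6).
Pick 4: A2 adds 1 new (7) at cost 10 (ratio 1/10).
Greedy total cost: 2 + 5 + 6 + 10 = 23.

23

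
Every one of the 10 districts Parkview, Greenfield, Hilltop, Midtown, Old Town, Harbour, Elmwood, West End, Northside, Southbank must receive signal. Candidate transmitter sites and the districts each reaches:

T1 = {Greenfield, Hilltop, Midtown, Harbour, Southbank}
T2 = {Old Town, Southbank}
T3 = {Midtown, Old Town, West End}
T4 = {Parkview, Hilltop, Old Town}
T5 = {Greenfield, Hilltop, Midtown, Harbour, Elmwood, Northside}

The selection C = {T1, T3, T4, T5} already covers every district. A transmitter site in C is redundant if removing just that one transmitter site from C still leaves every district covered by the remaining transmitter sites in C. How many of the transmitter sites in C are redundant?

Drop T1: Southbank uncovered — not redundant.
Drop T3: West End uncovered — not redundant.
Drop T4: Parkview uncovered — not redundant.
Drop T5: Elmwood, Northside uncovered — not redundant.
None of the transmitter sites in C is redundant.

0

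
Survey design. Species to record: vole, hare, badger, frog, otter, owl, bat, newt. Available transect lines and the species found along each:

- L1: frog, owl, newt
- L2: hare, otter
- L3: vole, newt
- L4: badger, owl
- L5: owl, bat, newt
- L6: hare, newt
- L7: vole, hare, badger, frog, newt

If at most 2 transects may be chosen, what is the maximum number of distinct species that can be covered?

Choosing L5, L7 covers {vole, hare, badger, frog, owl, bat, newt} — 7 species.
No choice of 2 transects does better; here otter is left uncovered.

7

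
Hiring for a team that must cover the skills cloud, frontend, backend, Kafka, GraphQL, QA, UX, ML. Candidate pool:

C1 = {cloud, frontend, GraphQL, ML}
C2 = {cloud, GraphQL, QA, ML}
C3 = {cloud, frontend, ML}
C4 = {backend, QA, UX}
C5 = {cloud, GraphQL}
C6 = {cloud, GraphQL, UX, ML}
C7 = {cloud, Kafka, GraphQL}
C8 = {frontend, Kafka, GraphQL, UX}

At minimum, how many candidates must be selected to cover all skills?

C1, C4, C7 together cover {cloud, frontend, backend, Kafka, GraphQL, QA, UX, ML} — every skill.
No 2 of the 8 candidates cover everything (all 28 pairs fall short), so 3 is minimum.

3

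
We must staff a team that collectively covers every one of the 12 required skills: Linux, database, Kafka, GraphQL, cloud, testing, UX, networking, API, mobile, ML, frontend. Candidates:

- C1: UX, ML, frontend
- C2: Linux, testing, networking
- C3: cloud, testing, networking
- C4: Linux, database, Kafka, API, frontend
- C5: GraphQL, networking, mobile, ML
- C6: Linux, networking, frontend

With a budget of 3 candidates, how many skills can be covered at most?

Choosing C3, C4, C5 covers {Linux, database, Kafka, GraphQL, cloud, testing, networking, API, mobile, ML, frontend} — 11 skills.
No choice of 3 candidates does better; here UX is left uncovered.

11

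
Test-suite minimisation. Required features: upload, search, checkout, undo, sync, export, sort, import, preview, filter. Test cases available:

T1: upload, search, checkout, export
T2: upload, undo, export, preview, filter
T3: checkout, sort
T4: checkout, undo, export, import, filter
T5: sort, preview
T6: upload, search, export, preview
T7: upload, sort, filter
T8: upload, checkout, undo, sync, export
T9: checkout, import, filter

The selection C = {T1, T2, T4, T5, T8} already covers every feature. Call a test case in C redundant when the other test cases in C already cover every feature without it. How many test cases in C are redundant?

1

Drop T1: search uncovered — not redundant.
Drop T2: the rest still cover every feature — redundant.
Drop T4: import uncovered — not redundant.
Drop T5: sort uncovered — not redundant.
Drop T8: sync uncovered — not redundant.
1 redundant: T2.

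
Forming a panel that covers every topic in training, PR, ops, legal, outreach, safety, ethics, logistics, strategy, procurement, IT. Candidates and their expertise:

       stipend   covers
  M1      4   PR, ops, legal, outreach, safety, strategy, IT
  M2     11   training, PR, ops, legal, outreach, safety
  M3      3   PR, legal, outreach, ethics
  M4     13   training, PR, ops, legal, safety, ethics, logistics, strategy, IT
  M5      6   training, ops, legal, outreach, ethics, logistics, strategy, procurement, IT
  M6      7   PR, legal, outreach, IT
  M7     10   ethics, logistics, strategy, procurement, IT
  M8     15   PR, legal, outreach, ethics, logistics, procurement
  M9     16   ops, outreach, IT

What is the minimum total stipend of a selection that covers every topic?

M1, M5 cover every topic at stipend 4 + 6 = 10.
Any cover uses at least 2 members; among all covering selections none totals below 10.

10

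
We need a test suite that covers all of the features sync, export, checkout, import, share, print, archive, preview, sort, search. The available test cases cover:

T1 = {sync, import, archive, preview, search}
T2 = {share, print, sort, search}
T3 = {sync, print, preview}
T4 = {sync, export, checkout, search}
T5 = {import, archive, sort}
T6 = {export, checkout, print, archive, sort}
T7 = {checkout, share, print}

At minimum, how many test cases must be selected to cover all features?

3

T1, T2, T4 together cover {sync, export, checkout, import, share, print, archive, preview, sort, search} — every feature.
No 2 of the 7 test cases cover everything (all 21 pairs fall short), so 3 is minimum.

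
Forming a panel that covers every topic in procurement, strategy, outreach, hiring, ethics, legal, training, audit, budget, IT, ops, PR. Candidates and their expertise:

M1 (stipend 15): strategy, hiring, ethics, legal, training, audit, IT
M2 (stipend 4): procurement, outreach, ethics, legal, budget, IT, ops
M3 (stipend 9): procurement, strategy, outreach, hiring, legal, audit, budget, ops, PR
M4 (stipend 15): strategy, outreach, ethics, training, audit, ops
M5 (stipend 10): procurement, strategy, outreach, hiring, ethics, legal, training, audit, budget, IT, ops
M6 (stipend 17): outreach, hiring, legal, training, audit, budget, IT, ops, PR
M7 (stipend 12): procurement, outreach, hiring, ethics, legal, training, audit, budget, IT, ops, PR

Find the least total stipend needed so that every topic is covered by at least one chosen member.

M3, M5 cover every topic at stipend 9 + 10 = 19.
Any cover uses at least 2 members; among all covering selections none totals below 19.
Greedy by coverage-per-stipend would pick M2, M3, M5 for 23 — worse than the optimum 19.

19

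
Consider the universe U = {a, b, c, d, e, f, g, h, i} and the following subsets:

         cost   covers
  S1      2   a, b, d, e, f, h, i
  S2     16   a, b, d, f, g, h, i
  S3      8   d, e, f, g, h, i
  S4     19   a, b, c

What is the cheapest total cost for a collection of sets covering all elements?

27

S3, S4 cover every element at cost 8 + 19 = 27.
Any cover uses at least 2 sets; among all covering selections none totals below 27.
Greedy by coverage-per-cost would pick S1, S3, S4 for 29 — worse than the optimum 27.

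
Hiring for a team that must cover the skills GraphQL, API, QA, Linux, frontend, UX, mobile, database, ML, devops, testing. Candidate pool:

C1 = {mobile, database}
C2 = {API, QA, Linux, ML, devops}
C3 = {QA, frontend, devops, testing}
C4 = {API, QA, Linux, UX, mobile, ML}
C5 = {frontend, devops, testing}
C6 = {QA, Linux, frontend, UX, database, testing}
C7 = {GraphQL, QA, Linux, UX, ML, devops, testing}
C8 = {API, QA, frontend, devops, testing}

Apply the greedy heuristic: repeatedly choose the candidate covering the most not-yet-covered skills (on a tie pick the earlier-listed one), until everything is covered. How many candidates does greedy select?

Pick 1: C7 covers 7 new skills (GraphQL, QA, Linux, UX, ML, devops, testing).
Pick 2: C1 covers 2 new skills (mobile, database).
Pick 3: C8 covers 2 new skills (API, frontend).
Greedy uses 3 candidates.

3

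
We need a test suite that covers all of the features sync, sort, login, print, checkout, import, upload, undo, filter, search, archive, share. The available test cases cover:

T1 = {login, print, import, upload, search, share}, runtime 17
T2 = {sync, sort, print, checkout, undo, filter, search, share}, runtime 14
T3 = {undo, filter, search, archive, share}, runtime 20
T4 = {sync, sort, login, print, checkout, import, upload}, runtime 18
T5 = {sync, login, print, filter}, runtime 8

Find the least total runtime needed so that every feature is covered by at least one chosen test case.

T3, T4 cover every feature at runtime 20 + 18 = 38.
Any cover uses at least 2 test cases; among all covering selections none totals below 38.
Greedy by coverage-per-runtime would pick T2, T1, T3 for 51 — worse than the optimum 38.

38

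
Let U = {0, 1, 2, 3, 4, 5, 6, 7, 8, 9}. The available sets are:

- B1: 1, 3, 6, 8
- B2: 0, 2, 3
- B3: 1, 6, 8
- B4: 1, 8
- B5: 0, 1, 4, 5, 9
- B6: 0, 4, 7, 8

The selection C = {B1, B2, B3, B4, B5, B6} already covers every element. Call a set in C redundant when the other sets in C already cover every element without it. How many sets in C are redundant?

Drop B1: the rest still cover every element — redundant.
Drop B2: 2 uncovered — not redundant.
Drop B3: the rest still cover every element — redundant.
Drop B4: the rest still cover every element — redundant.
Drop B5: 5, 9 uncovered — not redundant.
Drop B6: 7 uncovered — not redundant.
3 redundant: B1, B3, B4.

3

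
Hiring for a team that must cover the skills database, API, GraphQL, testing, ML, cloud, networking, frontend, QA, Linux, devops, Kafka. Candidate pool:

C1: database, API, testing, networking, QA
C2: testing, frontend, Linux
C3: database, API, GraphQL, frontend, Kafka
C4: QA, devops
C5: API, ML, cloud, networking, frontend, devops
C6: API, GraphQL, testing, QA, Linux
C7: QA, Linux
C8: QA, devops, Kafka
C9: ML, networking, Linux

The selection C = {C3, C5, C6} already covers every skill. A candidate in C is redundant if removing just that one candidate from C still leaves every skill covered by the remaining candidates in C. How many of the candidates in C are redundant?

0

Drop C3: database, Kafka uncovered — not redundant.
Drop C5: ML, cloud, networking, devops uncovered — not redundant.
Drop C6: testing, QA, Linux uncovered — not redundant.
None of the candidates in C is redundant.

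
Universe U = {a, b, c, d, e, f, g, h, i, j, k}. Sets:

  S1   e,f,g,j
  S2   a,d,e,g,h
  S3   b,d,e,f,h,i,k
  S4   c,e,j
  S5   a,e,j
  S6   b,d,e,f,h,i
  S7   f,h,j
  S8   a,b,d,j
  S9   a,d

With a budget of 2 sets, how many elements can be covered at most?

9

Choosing S1, S3 covers {b, d, e, f, g, h, i, j, k} — 9 elements.
No choice of 2 sets does better; here a, c are left uncovered.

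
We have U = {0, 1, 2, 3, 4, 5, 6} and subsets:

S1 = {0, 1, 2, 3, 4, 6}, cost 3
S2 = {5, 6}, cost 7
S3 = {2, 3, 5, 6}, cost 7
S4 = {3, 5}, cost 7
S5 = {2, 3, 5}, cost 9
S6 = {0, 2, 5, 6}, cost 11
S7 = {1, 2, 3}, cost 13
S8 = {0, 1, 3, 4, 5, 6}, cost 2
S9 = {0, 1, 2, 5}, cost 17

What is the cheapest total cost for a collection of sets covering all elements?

5

S1, S8 cover every element at cost 3 + 2 = 5.
Any cover uses at least 2 sets; among all covering selections none totals below 5.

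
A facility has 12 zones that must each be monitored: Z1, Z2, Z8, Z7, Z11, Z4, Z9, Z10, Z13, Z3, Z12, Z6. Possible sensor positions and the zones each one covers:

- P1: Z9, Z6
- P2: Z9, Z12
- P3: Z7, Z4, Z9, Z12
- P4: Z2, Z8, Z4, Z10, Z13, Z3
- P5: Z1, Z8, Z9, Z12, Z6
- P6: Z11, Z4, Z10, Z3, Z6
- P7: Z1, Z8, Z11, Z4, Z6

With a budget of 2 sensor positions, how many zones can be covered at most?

10

Choosing P4, P5 covers {Z1, Z2, Z8, Z4, Z9, Z10, Z13, Z3, Z12, Z6} — 10 zones.
No choice of 2 sensor positions does better; here Z7, Z11 are left uncovered.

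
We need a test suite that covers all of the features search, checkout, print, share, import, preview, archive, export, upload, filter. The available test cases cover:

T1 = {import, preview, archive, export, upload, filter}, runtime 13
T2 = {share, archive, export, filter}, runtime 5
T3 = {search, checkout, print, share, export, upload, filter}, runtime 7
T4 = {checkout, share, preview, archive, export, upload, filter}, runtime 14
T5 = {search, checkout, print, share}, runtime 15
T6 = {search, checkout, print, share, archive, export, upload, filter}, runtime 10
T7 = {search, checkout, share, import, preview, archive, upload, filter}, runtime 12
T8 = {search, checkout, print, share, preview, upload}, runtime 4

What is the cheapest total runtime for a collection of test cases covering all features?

17

T1, T8 cover every feature at runtime 13 + 4 = 17.
Any cover uses at least 2 test cases; among all covering selections none totals below 17.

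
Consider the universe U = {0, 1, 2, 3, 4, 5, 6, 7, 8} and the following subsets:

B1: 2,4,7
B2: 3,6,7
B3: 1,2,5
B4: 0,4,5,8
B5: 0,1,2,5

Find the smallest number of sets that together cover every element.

3

B2, B3, B4 together cover {0, 1, 2, 3, 4, 5, 6, 7, 8} — every element.
No 2 of the 5 sets cover everything (all 10 pairs fall short), so 3 is minimum.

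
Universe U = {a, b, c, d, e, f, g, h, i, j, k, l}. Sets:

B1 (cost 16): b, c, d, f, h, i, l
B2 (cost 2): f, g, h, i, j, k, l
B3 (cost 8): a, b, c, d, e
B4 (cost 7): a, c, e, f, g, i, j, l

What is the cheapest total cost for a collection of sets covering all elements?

B2, B3 cover every element at cost 2 + 8 = 10.
Any cover uses at least 2 sets; among all covering selections none totals below 10.

10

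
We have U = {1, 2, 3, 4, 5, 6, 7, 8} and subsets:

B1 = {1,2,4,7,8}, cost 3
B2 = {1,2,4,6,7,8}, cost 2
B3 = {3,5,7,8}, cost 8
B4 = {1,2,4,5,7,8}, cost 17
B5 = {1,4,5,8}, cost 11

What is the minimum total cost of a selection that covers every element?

B2, B3 cover every element at cost 2 + 8 = 10.
Any cover uses at least 2 sets; among all covering selections none totals below 10.

10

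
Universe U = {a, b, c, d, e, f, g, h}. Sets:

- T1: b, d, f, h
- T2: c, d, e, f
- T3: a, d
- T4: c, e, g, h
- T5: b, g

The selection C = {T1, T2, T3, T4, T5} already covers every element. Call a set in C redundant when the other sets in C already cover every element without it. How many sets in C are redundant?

Drop T1: the rest still cover every element — redundant.
Drop T2: the rest still cover every element — redundant.
Drop T3: a uncovered — not redundant.
Drop T4: the rest still cover every element — redundant.
Drop T5: the rest still cover every element — redundant.
4 redundant: T1, T2, T4, T5.

4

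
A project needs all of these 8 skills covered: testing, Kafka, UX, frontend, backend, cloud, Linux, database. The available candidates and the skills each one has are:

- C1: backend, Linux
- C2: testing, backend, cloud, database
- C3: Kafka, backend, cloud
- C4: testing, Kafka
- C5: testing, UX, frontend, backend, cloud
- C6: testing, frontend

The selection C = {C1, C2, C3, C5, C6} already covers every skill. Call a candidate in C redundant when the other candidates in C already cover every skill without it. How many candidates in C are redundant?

Drop C1: Linux uncovered — not redundant.
Drop C2: database uncovered — not redundant.
Drop C3: Kafka uncovered — not redundant.
Drop C5: UX uncovered — not redundant.
Drop C6: the rest still cover every skill — redundant.
1 redundant: C6.

1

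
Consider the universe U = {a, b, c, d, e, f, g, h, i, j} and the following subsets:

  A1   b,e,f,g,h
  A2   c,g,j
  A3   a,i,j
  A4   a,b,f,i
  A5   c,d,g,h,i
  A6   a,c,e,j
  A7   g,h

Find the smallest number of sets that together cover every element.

3

A1, A3, A5 together cover {a, b, c, d, e, f, g, h, i, j} — every element.
No 2 of the 7 sets cover everything (all 21 pairs fall short), so 3 is minimum.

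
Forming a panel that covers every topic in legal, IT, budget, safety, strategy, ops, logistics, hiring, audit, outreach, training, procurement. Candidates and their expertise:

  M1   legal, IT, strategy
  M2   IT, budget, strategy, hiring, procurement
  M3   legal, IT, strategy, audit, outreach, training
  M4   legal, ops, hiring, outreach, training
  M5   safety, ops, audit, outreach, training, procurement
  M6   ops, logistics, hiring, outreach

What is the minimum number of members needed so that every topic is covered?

M1, M2, M5, M6 together cover {legal, IT, budget, safety, strategy, ops, logistics, hiring, audit, outreach, training, procurement} — every topic.
No 3 of the 6 members cover everything (all 20 triples fall short), so 4 is minimum.

4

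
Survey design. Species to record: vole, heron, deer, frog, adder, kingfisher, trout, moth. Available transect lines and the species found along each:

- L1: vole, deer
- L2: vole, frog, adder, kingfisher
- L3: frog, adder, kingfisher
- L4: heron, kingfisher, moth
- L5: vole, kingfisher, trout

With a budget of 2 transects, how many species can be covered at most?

Choosing L2, L4 covers {vole, heron, frog, adder, kingfisher, moth} — 6 species.
No choice of 2 transects does better; here deer, trout are left uncovered.

6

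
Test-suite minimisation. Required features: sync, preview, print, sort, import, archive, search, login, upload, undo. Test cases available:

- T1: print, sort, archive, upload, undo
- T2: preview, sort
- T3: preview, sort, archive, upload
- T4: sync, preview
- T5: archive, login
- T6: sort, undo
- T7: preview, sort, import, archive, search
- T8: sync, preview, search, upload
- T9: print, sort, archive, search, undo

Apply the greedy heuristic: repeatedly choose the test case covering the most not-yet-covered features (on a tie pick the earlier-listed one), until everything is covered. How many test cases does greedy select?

4

Pick 1: T1 covers 5 new features (print, sort, archive, upload, undo).
Pick 2: T7 covers 3 new features (preview, import, search).
Pick 3: T4 covers 1 new features (sync).
Pick 4: T5 covers 1 new features (login).
Greedy uses 4 test cases.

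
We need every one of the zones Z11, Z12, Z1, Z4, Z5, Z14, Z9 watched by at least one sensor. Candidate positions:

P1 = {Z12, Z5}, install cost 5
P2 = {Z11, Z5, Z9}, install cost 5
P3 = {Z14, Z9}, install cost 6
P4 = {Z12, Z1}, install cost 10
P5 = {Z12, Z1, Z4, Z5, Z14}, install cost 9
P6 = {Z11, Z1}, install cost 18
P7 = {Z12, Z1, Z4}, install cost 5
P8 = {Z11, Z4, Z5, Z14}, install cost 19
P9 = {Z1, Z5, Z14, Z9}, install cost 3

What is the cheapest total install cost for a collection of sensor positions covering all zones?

13

P2, P7, P9 cover every zone at install cost 5 + 5 + 3 = 13.
Any cover uses at least 2 sensor positions; among all covering selections none totals below 13.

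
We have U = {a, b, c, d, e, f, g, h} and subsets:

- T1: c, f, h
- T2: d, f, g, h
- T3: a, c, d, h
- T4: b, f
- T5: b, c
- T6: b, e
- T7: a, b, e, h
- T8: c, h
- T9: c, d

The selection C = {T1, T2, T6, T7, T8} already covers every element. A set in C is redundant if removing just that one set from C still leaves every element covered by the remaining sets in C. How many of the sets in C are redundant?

3

Drop T1: the rest still cover every element — redundant.
Drop T2: d, g uncovered — not redundant.
Drop T6: the rest still cover every element — redundant.
Drop T7: a uncovered — not redundant.
Drop T8: the rest still cover every element — redundant.
3 redundant: T1, T6, T8.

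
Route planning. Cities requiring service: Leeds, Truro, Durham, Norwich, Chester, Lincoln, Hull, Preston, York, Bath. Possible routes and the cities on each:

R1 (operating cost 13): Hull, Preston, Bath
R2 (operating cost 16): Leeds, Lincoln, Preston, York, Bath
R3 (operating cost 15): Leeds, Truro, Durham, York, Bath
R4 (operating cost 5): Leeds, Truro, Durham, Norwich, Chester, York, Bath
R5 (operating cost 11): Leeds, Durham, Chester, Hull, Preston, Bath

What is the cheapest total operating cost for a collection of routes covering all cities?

32

R2, R4, R5 cover every city at operating cost 16 + 5 + 11 = 32.
Any cover uses at least 3 routes; among all covering selections none totals below 32.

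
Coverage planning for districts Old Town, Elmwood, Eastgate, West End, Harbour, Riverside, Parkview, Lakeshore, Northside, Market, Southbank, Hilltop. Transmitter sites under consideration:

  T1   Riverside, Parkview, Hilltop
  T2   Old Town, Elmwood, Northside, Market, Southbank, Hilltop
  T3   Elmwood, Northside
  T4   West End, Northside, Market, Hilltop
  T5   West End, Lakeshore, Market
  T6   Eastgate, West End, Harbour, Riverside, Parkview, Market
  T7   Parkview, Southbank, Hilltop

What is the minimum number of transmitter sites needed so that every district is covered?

3

T2, T5, T6 together cover {Old Town, Elmwood, Eastgate, West End, Harbour, Riverside, Parkview, Lakeshore, Northside, Market, Southbank, Hilltop} — every district.
No 2 of the 7 transmitter sites cover everything (all 21 pairs fall short), so 3 is minimum.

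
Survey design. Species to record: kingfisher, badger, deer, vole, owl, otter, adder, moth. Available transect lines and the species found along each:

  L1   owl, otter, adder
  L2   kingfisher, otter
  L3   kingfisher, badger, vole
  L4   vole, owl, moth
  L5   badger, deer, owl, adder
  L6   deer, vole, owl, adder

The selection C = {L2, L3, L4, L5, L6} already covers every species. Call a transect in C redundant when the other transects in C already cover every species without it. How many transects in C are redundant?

Drop L2: otter uncovered — not redundant.
Drop L3: the rest still cover every species — redundant.
Drop L4: moth uncovered — not redundant.
Drop L5: the rest still cover every species — redundant.
Drop L6: the rest still cover every species — redundant.
3 redundant: L3, L5, L6.

3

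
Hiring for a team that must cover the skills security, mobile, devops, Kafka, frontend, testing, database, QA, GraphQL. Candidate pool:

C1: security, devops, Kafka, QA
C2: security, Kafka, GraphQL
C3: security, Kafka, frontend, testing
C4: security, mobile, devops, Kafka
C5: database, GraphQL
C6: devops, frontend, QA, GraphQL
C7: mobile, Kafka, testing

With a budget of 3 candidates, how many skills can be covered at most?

Choosing C1, C3, C5 covers {security, devops, Kafka, frontend, testing, database, QA, GraphQL} — 8 skills.
No choice of 3 candidates does better; here mobile is left uncovered.

8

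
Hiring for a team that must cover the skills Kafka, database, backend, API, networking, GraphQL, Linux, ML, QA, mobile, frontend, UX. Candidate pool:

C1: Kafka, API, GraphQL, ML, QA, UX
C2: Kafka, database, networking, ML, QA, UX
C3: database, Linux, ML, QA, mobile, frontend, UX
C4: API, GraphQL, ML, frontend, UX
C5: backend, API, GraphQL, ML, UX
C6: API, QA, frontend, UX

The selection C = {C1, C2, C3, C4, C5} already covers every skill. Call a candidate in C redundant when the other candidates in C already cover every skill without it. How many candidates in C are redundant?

Drop C1: the rest still cover every skill — redundant.
Drop C2: networking uncovered — not redundant.
Drop C3: Linux, mobile uncovered — not redundant.
Drop C4: the rest still cover every skill — redundant.
Drop C5: backend uncovered — not redundant.
2 redundant: C1, C4.

2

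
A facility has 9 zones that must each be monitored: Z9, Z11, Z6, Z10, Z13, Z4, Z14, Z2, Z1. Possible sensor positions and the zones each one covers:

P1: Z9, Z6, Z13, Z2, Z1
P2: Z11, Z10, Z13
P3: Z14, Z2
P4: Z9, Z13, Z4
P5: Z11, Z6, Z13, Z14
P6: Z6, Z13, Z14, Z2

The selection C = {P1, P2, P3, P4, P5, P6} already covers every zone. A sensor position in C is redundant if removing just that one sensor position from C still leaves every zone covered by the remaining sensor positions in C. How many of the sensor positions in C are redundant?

Drop P1: Z1 uncovered — not redundant.
Drop P2: Z10 uncovered — not redundant.
Drop P3: the rest still cover every zone — redundant.
Drop P4: Z4 uncovered — not redundant.
Drop P5: the rest still cover every zone — redundant.
Drop P6: the rest still cover every zone — redundant.
3 redundant: P3, P5, P6.

3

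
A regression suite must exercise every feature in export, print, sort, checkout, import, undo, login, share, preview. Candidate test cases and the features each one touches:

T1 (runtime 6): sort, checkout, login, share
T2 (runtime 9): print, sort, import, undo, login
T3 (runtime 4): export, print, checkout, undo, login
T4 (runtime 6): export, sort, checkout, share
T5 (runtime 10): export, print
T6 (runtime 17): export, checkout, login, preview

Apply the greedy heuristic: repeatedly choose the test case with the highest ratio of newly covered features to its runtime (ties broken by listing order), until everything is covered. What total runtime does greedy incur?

Pick 1: T3 adds 5 new (export, print, checkout, undo, login) at runtime 4 (ratio 5/4).
Pick 2: T1 adds 2 new (sort, share) at runtime 6 (ratio 2/6).
Pick 3: T2 adds 1 new (import) at runtime 9 (ratio 1/9).
Pick 4: T6 adds 1 new (preview) at runtime 17 (ratio 1/17).
Greedy total runtime: 4 + 6 + 9 + 17 = 36. (The true optimum is 32, so greedy overshoots here.)

36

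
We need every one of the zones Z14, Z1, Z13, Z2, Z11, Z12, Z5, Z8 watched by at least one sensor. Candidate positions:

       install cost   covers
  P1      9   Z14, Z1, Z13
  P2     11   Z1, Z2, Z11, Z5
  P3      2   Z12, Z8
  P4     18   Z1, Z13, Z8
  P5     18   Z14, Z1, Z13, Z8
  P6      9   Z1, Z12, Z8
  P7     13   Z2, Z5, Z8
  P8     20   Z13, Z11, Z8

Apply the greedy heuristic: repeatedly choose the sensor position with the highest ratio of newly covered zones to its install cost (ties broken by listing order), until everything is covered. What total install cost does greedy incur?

Pick 1: P3 adds 2 new (Z12, Z8) at install cost 2 (ratio 2/2).
Pick 2: P2 adds 4 new (Z1, Z2, Z11, Z5) at install cost 11 (ratio 4/11).
Pick 3: P1 adds 2 new (Z14, Z13) at install cost 9 (ratio 2/9).
Greedy total install cost: 2 + 11 + 9 = 22.

22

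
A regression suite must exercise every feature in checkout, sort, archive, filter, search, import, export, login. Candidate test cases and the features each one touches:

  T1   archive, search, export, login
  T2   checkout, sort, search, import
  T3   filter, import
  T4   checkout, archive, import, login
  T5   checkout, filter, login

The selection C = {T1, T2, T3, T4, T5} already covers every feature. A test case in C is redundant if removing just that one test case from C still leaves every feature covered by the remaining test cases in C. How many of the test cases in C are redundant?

Drop T1: export uncovered — not redundant.
Drop T2: sort uncovered — not redundant.
Drop T3: the rest still cover every feature — redundant.
Drop T4: the rest still cover every feature — redundant.
Drop T5: the rest still cover every feature — redundant.
3 redundant: T3, T4, T5.

3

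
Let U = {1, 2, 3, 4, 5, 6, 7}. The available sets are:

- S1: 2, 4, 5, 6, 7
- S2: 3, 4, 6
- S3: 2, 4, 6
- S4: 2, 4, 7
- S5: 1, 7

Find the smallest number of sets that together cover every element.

S1, S2, S5 together cover {1, 2, 3, 4, 5, 6, 7} — every element.
No 2 of the 5 sets cover everything (all 10 pairs fall short), so 3 is minimum.

3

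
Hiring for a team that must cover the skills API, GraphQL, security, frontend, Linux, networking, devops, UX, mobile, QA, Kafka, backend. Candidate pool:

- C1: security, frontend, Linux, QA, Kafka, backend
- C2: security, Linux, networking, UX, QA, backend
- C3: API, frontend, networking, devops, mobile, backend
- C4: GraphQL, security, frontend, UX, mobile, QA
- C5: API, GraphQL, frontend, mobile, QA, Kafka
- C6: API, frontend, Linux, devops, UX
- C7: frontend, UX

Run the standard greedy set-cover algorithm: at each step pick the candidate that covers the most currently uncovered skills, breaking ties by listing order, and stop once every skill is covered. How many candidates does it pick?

Pick 1: C1 covers 6 new skills (security, frontend, Linux, QA, Kafka, backend).
Pick 2: C3 covers 4 new skills (API, networking, devops, mobile).
Pick 3: C4 covers 2 new skills (GraphQL, UX).
Greedy uses 3 candidates.

3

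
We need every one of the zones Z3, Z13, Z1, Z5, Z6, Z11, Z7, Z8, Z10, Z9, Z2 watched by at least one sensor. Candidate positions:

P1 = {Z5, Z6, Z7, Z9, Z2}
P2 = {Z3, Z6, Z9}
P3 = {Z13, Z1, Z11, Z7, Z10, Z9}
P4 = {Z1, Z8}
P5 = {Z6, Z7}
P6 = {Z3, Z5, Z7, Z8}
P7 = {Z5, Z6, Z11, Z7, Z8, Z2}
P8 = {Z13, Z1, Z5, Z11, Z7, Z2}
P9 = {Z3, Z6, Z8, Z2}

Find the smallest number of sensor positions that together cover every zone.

3

P1, P3, P6 together cover {Z3, Z13, Z1, Z5, Z6, Z11, Z7, Z8, Z10, Z9, Z2} — every zone.
No 2 of the 9 sensor positions cover everything (all 36 pairs fall short), so 3 is minimum.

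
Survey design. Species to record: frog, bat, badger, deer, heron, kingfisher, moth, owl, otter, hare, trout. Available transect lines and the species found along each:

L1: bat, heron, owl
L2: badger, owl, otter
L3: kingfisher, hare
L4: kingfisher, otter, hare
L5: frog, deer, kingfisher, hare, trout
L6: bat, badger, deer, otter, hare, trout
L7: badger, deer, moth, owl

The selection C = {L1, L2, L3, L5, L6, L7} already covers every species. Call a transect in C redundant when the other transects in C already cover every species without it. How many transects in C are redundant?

Drop L1: heron uncovered — not redundant.
Drop L2: the rest still cover every species — redundant.
Drop L3: the rest still cover every species — redundant.
Drop L5: frog uncovered — not redundant.
Drop L6: the rest still cover every species — redundant.
Drop L7: moth uncovered — not redundant.
3 redundant: L2, L3, L6.

3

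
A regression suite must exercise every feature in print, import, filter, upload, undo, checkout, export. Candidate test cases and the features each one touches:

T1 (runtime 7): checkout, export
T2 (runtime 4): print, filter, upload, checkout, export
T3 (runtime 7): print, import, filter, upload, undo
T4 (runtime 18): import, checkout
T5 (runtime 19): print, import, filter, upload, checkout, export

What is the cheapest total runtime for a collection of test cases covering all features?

T2, T3 cover every feature at runtime 4 + 7 = 11.
Any cover uses at least 2 test cases; among all covering selections none totals below 11.

11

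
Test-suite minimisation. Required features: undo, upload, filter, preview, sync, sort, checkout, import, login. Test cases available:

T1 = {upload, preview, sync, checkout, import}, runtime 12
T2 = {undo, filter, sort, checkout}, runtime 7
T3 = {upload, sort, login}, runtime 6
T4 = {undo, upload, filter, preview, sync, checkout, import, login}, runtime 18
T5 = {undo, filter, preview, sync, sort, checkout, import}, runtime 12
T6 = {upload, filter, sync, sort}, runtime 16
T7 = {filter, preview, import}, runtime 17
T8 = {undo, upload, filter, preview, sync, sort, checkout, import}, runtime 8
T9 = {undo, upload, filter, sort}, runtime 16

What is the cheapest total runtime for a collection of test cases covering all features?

14

T3, T8 cover every feature at runtime 6 + 8 = 14.
Any cover uses at least 2 test cases; among all covering selections none totals below 14.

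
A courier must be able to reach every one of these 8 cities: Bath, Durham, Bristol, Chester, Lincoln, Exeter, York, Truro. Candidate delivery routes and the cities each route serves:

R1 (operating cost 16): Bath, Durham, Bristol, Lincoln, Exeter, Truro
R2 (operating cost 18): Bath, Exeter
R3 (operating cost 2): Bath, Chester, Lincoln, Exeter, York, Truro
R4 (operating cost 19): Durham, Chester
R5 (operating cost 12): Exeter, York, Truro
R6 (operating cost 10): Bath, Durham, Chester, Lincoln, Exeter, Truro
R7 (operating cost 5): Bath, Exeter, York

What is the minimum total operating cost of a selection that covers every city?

18

R1, R3 cover every city at operating cost 16 + 2 = 18.
Any cover uses at least 2 routes; among all covering selections none totals below 18.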